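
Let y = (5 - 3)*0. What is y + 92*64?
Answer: 5888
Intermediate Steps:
y = 0 (y = 2*0 = 0)
y + 92*64 = 0 + 92*64 = 0 + 5888 = 5888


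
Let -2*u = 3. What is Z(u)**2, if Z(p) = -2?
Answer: 4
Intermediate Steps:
u = -3/2 (u = -1/2*3 = -3/2 ≈ -1.5000)
Z(u)**2 = (-2)**2 = 4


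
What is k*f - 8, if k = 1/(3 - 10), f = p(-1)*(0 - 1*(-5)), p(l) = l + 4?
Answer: -71/7 ≈ -10.143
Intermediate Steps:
p(l) = 4 + l
f = 15 (f = (4 - 1)*(0 - 1*(-5)) = 3*(0 + 5) = 3*5 = 15)
k = -⅐ (k = 1/(-7) = -⅐ ≈ -0.14286)
k*f - 8 = -⅐*15 - 8 = -15/7 - 8 = -71/7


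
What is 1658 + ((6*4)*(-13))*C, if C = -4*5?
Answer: 7898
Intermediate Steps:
C = -20
1658 + ((6*4)*(-13))*C = 1658 + ((6*4)*(-13))*(-20) = 1658 + (24*(-13))*(-20) = 1658 - 312*(-20) = 1658 + 6240 = 7898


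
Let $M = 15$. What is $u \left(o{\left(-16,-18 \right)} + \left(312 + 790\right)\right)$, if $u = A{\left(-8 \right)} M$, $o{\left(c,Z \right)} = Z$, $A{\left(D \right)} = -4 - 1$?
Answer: $-81300$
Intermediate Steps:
$A{\left(D \right)} = -5$ ($A{\left(D \right)} = -4 - 1 = -5$)
$u = -75$ ($u = \left(-5\right) 15 = -75$)
$u \left(o{\left(-16,-18 \right)} + \left(312 + 790\right)\right) = - 75 \left(-18 + \left(312 + 790\right)\right) = - 75 \left(-18 + 1102\right) = \left(-75\right) 1084 = -81300$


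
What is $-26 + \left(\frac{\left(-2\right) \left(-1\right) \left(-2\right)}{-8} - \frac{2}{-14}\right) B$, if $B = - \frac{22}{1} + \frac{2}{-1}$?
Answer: $- \frac{290}{7} \approx -41.429$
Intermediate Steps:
$B = -24$ ($B = \left(-22\right) 1 + 2 \left(-1\right) = -22 - 2 = -24$)
$-26 + \left(\frac{\left(-2\right) \left(-1\right) \left(-2\right)}{-8} - \frac{2}{-14}\right) B = -26 + \left(\frac{\left(-2\right) \left(-1\right) \left(-2\right)}{-8} - \frac{2}{-14}\right) \left(-24\right) = -26 + \left(2 \left(-2\right) \left(- \frac{1}{8}\right) - - \frac{1}{7}\right) \left(-24\right) = -26 + \left(\left(-4\right) \left(- \frac{1}{8}\right) + \frac{1}{7}\right) \left(-24\right) = -26 + \left(\frac{1}{2} + \frac{1}{7}\right) \left(-24\right) = -26 + \frac{9}{14} \left(-24\right) = -26 - \frac{108}{7} = - \frac{290}{7}$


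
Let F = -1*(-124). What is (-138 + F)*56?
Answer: -784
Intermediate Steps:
F = 124
(-138 + F)*56 = (-138 + 124)*56 = -14*56 = -784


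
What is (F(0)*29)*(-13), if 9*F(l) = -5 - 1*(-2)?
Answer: 377/3 ≈ 125.67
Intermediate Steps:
F(l) = -1/3 (F(l) = (-5 - 1*(-2))/9 = (-5 + 2)/9 = (1/9)*(-3) = -1/3)
(F(0)*29)*(-13) = -1/3*29*(-13) = -29/3*(-13) = 377/3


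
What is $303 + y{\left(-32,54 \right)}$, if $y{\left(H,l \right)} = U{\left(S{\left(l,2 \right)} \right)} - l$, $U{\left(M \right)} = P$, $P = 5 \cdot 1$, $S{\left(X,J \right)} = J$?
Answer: $254$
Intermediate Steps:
$P = 5$
$U{\left(M \right)} = 5$
$y{\left(H,l \right)} = 5 - l$
$303 + y{\left(-32,54 \right)} = 303 + \left(5 - 54\right) = 303 - 49 = 254$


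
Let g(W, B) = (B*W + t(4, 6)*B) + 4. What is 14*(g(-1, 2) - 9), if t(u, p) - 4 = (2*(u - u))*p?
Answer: 14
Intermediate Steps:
t(u, p) = 4 (t(u, p) = 4 + (2*(u - u))*p = 4 + (2*0)*p = 4 + 0*p = 4 + 0 = 4)
g(W, B) = 4 + 4*B + B*W (g(W, B) = (B*W + 4*B) + 4 = (4*B + B*W) + 4 = 4 + 4*B + B*W)
14*(g(-1, 2) - 9) = 14*((4 + 4*2 + 2*(-1)) - 9) = 14*((4 + 8 - 2) - 9) = 14*(10 - 9) = 14*1 = 14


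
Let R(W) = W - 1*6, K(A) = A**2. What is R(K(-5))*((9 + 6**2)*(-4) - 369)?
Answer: -10431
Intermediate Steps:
R(W) = -6 + W (R(W) = W - 6 = -6 + W)
R(K(-5))*((9 + 6**2)*(-4) - 369) = (-6 + (-5)**2)*((9 + 6**2)*(-4) - 369) = (-6 + 25)*((9 + 36)*(-4) - 369) = 19*(45*(-4) - 369) = 19*(-180 - 369) = 19*(-549) = -10431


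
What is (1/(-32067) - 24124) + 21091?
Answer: -97259212/32067 ≈ -3033.0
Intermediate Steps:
(1/(-32067) - 24124) + 21091 = (-1/32067 - 24124) + 21091 = -773584309/32067 + 21091 = -97259212/32067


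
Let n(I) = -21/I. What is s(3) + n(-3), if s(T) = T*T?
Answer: 16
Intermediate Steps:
s(T) = T²
s(3) + n(-3) = 3² - 21/(-3) = 9 - 21*(-⅓) = 9 + 7 = 16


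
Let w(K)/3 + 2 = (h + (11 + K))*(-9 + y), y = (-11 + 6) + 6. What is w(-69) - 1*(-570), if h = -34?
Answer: 2772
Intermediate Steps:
y = 1 (y = -5 + 6 = 1)
w(K) = 546 - 24*K (w(K) = -6 + 3*((-34 + (11 + K))*(-9 + 1)) = -6 + 3*((-23 + K)*(-8)) = -6 + 3*(184 - 8*K) = -6 + (552 - 24*K) = 546 - 24*K)
w(-69) - 1*(-570) = (546 - 24*(-69)) - 1*(-570) = (546 + 1656) + 570 = 2202 + 570 = 2772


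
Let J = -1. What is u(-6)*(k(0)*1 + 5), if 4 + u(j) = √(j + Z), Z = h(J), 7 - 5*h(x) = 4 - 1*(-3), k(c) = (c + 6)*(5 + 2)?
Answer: -188 + 47*I*√6 ≈ -188.0 + 115.13*I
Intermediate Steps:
k(c) = 42 + 7*c (k(c) = (6 + c)*7 = 42 + 7*c)
h(x) = 0 (h(x) = 7/5 - (4 - 1*(-3))/5 = 7/5 - (4 + 3)/5 = 7/5 - ⅕*7 = 7/5 - 7/5 = 0)
Z = 0
u(j) = -4 + √j (u(j) = -4 + √(j + 0) = -4 + √j)
u(-6)*(k(0)*1 + 5) = (-4 + √(-6))*((42 + 7*0)*1 + 5) = (-4 + I*√6)*((42 + 0)*1 + 5) = (-4 + I*√6)*(42*1 + 5) = (-4 + I*√6)*(42 + 5) = (-4 + I*√6)*47 = -188 + 47*I*√6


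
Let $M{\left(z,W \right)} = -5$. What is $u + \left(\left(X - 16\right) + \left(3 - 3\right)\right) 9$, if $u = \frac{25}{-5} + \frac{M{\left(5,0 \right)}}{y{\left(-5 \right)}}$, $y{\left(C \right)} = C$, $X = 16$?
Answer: $-4$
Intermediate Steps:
$u = -4$ ($u = \frac{25}{-5} - \frac{5}{-5} = 25 \left(- \frac{1}{5}\right) - -1 = -5 + 1 = -4$)
$u + \left(\left(X - 16\right) + \left(3 - 3\right)\right) 9 = -4 + \left(\left(16 - 16\right) + \left(3 - 3\right)\right) 9 = -4 + \left(0 + \left(3 - 3\right)\right) 9 = -4 + \left(0 + 0\right) 9 = -4 + 0 \cdot 9 = -4 + 0 = -4$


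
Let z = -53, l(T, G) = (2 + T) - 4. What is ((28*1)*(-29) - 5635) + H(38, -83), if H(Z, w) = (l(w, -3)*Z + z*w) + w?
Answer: -5361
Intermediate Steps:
l(T, G) = -2 + T
H(Z, w) = -52*w + Z*(-2 + w) (H(Z, w) = ((-2 + w)*Z - 53*w) + w = (Z*(-2 + w) - 53*w) + w = (-53*w + Z*(-2 + w)) + w = -52*w + Z*(-2 + w))
((28*1)*(-29) - 5635) + H(38, -83) = ((28*1)*(-29) - 5635) + (-52*(-83) + 38*(-2 - 83)) = (28*(-29) - 5635) + (4316 + 38*(-85)) = (-812 - 5635) + (4316 - 3230) = -6447 + 1086 = -5361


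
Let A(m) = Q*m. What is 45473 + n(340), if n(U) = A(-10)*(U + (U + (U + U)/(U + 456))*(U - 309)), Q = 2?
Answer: -34358673/199 ≈ -1.7266e+5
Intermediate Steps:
A(m) = 2*m
n(U) = -20*U - 20*(-309 + U)*(U + 2*U/(456 + U)) (n(U) = (2*(-10))*(U + (U + (U + U)/(U + 456))*(U - 309)) = -20*(U + (U + (2*U)/(456 + U))*(-309 + U)) = -20*(U + (U + 2*U/(456 + U))*(-309 + U)) = -20*(U + (-309 + U)*(U + 2*U/(456 + U))) = -20*U - 20*(-309 + U)*(U + 2*U/(456 + U)))
45473 + n(340) = 45473 + 20*340*(141066 - 1*340² - 150*340)/(456 + 340) = 45473 + 20*340*(141066 - 1*115600 - 51000)/796 = 45473 + 20*340*(1/796)*(141066 - 115600 - 51000) = 45473 + 20*340*(1/796)*(-25534) = 45473 - 43407800/199 = -34358673/199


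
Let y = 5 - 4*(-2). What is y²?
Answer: 169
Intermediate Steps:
y = 13 (y = 5 + 8 = 13)
y² = 13² = 169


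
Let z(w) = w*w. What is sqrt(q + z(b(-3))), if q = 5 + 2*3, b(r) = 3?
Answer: 2*sqrt(5) ≈ 4.4721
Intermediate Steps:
z(w) = w**2
q = 11 (q = 5 + 6 = 11)
sqrt(q + z(b(-3))) = sqrt(11 + 3**2) = sqrt(11 + 9) = sqrt(20) = 2*sqrt(5)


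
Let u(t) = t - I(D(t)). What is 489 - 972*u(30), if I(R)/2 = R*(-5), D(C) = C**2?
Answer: -8776671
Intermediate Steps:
I(R) = -10*R (I(R) = 2*(R*(-5)) = 2*(-5*R) = -10*R)
u(t) = t + 10*t**2 (u(t) = t - (-10)*t**2 = t + 10*t**2)
489 - 972*u(30) = 489 - 29160*(1 + 10*30) = 489 - 29160*(1 + 300) = 489 - 29160*301 = 489 - 972*9030 = 489 - 8777160 = -8776671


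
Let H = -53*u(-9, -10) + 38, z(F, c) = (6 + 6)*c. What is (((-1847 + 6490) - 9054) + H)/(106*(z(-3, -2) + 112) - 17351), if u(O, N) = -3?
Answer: 4214/8023 ≈ 0.52524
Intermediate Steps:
z(F, c) = 12*c
H = 197 (H = -53*(-3) + 38 = 159 + 38 = 197)
(((-1847 + 6490) - 9054) + H)/(106*(z(-3, -2) + 112) - 17351) = (((-1847 + 6490) - 9054) + 197)/(106*(12*(-2) + 112) - 17351) = ((4643 - 9054) + 197)/(106*(-24 + 112) - 17351) = (-4411 + 197)/(106*88 - 17351) = -4214/(9328 - 17351) = -4214/(-8023) = -4214*(-1/8023) = 4214/8023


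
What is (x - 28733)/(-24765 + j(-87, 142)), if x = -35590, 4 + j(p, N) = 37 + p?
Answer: 21441/8273 ≈ 2.5917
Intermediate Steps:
j(p, N) = 33 + p (j(p, N) = -4 + (37 + p) = 33 + p)
(x - 28733)/(-24765 + j(-87, 142)) = (-35590 - 28733)/(-24765 + (33 - 87)) = -64323/(-24765 - 54) = -64323/(-24819) = -64323*(-1/24819) = 21441/8273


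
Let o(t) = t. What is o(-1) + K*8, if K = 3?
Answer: 23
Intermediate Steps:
o(-1) + K*8 = -1 + 3*8 = -1 + 24 = 23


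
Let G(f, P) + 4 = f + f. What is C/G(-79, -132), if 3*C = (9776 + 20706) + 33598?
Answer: -3560/27 ≈ -131.85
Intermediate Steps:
C = 21360 (C = ((9776 + 20706) + 33598)/3 = (30482 + 33598)/3 = (1/3)*64080 = 21360)
G(f, P) = -4 + 2*f (G(f, P) = -4 + (f + f) = -4 + 2*f)
C/G(-79, -132) = 21360/(-4 + 2*(-79)) = 21360/(-4 - 158) = 21360/(-162) = 21360*(-1/162) = -3560/27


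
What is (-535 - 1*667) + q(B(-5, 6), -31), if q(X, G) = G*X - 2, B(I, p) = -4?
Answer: -1080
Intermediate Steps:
q(X, G) = -2 + G*X
(-535 - 1*667) + q(B(-5, 6), -31) = (-535 - 1*667) + (-2 - 31*(-4)) = (-535 - 667) + (-2 + 124) = -1202 + 122 = -1080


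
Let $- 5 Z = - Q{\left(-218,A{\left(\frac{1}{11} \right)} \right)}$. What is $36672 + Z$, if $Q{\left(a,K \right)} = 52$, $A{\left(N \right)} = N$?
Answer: $\frac{183412}{5} \approx 36682.0$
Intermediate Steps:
$Z = \frac{52}{5}$ ($Z = - \frac{\left(-1\right) 52}{5} = \left(- \frac{1}{5}\right) \left(-52\right) = \frac{52}{5} \approx 10.4$)
$36672 + Z = 36672 + \frac{52}{5} = \frac{183412}{5}$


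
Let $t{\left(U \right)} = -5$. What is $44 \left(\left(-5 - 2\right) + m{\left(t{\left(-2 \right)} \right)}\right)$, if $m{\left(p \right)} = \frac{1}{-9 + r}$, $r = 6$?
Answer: $- \frac{968}{3} \approx -322.67$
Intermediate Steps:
$m{\left(p \right)} = - \frac{1}{3}$ ($m{\left(p \right)} = \frac{1}{-9 + 6} = \frac{1}{-3} = - \frac{1}{3}$)
$44 \left(\left(-5 - 2\right) + m{\left(t{\left(-2 \right)} \right)}\right) = 44 \left(\left(-5 - 2\right) - \frac{1}{3}\right) = 44 \left(-7 - \frac{1}{3}\right) = 44 \left(- \frac{22}{3}\right) = - \frac{968}{3}$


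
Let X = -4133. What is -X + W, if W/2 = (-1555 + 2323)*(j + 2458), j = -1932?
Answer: 812069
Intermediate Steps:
W = 807936 (W = 2*((-1555 + 2323)*(-1932 + 2458)) = 2*(768*526) = 2*403968 = 807936)
-X + W = -1*(-4133) + 807936 = 4133 + 807936 = 812069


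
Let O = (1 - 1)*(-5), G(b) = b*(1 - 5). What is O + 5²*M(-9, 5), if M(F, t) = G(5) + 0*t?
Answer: -500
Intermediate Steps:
G(b) = -4*b (G(b) = b*(-4) = -4*b)
M(F, t) = -20 (M(F, t) = -4*5 + 0*t = -20 + 0 = -20)
O = 0 (O = 0*(-5) = 0)
O + 5²*M(-9, 5) = 0 + 5²*(-20) = 0 + 25*(-20) = 0 - 500 = -500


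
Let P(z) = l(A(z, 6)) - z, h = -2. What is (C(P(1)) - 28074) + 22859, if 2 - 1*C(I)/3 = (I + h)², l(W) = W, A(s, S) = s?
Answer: -5221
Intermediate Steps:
P(z) = 0 (P(z) = z - z = 0)
C(I) = 6 - 3*(-2 + I)² (C(I) = 6 - 3*(I - 2)² = 6 - 3*(-2 + I)²)
(C(P(1)) - 28074) + 22859 = ((6 - 3*(-2 + 0)²) - 28074) + 22859 = ((6 - 3*(-2)²) - 28074) + 22859 = ((6 - 3*4) - 28074) + 22859 = ((6 - 12) - 28074) + 22859 = (-6 - 28074) + 22859 = -28080 + 22859 = -5221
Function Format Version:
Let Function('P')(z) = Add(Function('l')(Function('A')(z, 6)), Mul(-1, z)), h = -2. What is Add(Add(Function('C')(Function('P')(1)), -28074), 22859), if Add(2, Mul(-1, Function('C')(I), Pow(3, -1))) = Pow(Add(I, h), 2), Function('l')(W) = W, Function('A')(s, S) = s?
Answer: -5221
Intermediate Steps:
Function('P')(z) = 0 (Function('P')(z) = Add(z, Mul(-1, z)) = 0)
Function('C')(I) = Add(6, Mul(-3, Pow(Add(-2, I), 2))) (Function('C')(I) = Add(6, Mul(-3, Pow(Add(I, -2), 2))) = Add(6, Mul(-3, Pow(Add(-2, I), 2))))
Add(Add(Function('C')(Function('P')(1)), -28074), 22859) = Add(Add(Add(6, Mul(-3, Pow(Add(-2, 0), 2))), -28074), 22859) = Add(Add(Add(6, Mul(-3, Pow(-2, 2))), -28074), 22859) = Add(Add(Add(6, Mul(-3, 4)), -28074), 22859) = Add(Add(Add(6, -12), -28074), 22859) = Add(Add(-6, -28074), 22859) = Add(-28080, 22859) = -5221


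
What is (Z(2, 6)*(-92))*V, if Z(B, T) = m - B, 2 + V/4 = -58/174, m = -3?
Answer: -12880/3 ≈ -4293.3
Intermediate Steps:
V = -28/3 (V = -8 + 4*(-58/174) = -8 + 4*(-58*1/174) = -8 + 4*(-⅓) = -8 - 4/3 = -28/3 ≈ -9.3333)
Z(B, T) = -3 - B
(Z(2, 6)*(-92))*V = ((-3 - 1*2)*(-92))*(-28/3) = ((-3 - 2)*(-92))*(-28/3) = -5*(-92)*(-28/3) = 460*(-28/3) = -12880/3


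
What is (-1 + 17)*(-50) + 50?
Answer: -750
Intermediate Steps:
(-1 + 17)*(-50) + 50 = 16*(-50) + 50 = -800 + 50 = -750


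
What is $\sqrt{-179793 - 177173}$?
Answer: $i \sqrt{356966} \approx 597.47 i$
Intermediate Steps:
$\sqrt{-179793 - 177173} = \sqrt{-356966} = i \sqrt{356966}$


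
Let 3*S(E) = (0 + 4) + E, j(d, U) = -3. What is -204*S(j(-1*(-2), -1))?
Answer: -68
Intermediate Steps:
S(E) = 4/3 + E/3 (S(E) = ((0 + 4) + E)/3 = (4 + E)/3 = 4/3 + E/3)
-204*S(j(-1*(-2), -1)) = -204*(4/3 + (⅓)*(-3)) = -204*(4/3 - 1) = -204*⅓ = -68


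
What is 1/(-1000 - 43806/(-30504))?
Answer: -5084/5076699 ≈ -0.0010014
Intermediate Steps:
1/(-1000 - 43806/(-30504)) = 1/(-1000 - 43806*(-1/30504)) = 1/(-1000 + 7301/5084) = 1/(-5076699/5084) = -5084/5076699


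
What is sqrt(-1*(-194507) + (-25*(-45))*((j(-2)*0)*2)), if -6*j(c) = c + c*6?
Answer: sqrt(194507) ≈ 441.03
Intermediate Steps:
j(c) = -7*c/6 (j(c) = -(c + c*6)/6 = -(c + 6*c)/6 = -7*c/6)
sqrt(-1*(-194507) + (-25*(-45))*((j(-2)*0)*2)) = sqrt(-1*(-194507) + (-25*(-45))*((-7/6*(-2)*0)*2)) = sqrt(194507 + 1125*(((7/3)*0)*2)) = sqrt(194507 + 1125*(0*2)) = sqrt(194507 + 1125*0) = sqrt(194507 + 0) = sqrt(194507)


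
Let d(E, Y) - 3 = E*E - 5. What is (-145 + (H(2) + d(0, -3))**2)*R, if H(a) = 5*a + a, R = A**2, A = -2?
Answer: -180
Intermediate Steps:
d(E, Y) = -2 + E**2 (d(E, Y) = 3 + (E*E - 5) = 3 + (E**2 - 5) = 3 + (-5 + E**2) = -2 + E**2)
R = 4 (R = (-2)**2 = 4)
H(a) = 6*a
(-145 + (H(2) + d(0, -3))**2)*R = (-145 + (6*2 + (-2 + 0**2))**2)*4 = (-145 + (12 + (-2 + 0))**2)*4 = (-145 + (12 - 2)**2)*4 = (-145 + 10**2)*4 = (-145 + 100)*4 = -45*4 = -180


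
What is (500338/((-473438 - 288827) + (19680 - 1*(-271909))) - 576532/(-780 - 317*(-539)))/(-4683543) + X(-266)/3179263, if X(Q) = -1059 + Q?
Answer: -247828651566864854941/596010531129084669652686 ≈ -0.00041581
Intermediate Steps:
(500338/((-473438 - 288827) + (19680 - 1*(-271909))) - 576532/(-780 - 317*(-539)))/(-4683543) + X(-266)/3179263 = (500338/((-473438 - 288827) + (19680 - 1*(-271909))) - 576532/(-780 - 317*(-539)))/(-4683543) + (-1059 - 266)/3179263 = (500338/(-762265 + (19680 + 271909)) - 576532/(-780 + 170863))*(-1/4683543) - 1325*1/3179263 = (500338/(-762265 + 291589) - 576532/170083)*(-1/4683543) - 1325/3179263 = (500338/(-470676) - 576532*1/170083)*(-1/4683543) - 1325/3179263 = (500338*(-1/470676) - 576532/170083)*(-1/4683543) - 1325/3179263 = (-250169/235338 - 576532/170083)*(-1/4683543) - 1325/3179263 = -178229381843/40026993054*(-1/4683543) - 1325/3179263 = 178229381843/187468143129110322 - 1325/3179263 = -247828651566864854941/596010531129084669652686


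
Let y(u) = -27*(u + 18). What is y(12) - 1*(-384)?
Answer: -426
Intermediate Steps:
y(u) = -486 - 27*u (y(u) = -27*(18 + u) = -486 - 27*u)
y(12) - 1*(-384) = (-486 - 27*12) - 1*(-384) = (-486 - 324) + 384 = -810 + 384 = -426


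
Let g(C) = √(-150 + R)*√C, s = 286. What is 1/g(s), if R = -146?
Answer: -I*√5291/21164 ≈ -0.0034369*I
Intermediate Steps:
g(C) = 2*I*√74*√C (g(C) = √(-150 - 146)*√C = √(-296)*√C = (2*I*√74)*√C = 2*I*√74*√C)
1/g(s) = 1/(2*I*√74*√286) = 1/(4*I*√5291) = -I*√5291/21164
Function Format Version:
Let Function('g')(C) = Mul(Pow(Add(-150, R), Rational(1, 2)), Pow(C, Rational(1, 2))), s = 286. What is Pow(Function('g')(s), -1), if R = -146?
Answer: Mul(Rational(-1, 21164), I, Pow(5291, Rational(1, 2))) ≈ Mul(-0.0034369, I)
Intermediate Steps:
Function('g')(C) = Mul(2, I, Pow(74, Rational(1, 2)), Pow(C, Rational(1, 2))) (Function('g')(C) = Mul(Pow(Add(-150, -146), Rational(1, 2)), Pow(C, Rational(1, 2))) = Mul(Pow(-296, Rational(1, 2)), Pow(C, Rational(1, 2))) = Mul(Mul(2, I, Pow(74, Rational(1, 2))), Pow(C, Rational(1, 2))) = Mul(2, I, Pow(74, Rational(1, 2)), Pow(C, Rational(1, 2))))
Pow(Function('g')(s), -1) = Pow(Mul(2, I, Pow(74, Rational(1, 2)), Pow(286, Rational(1, 2))), -1) = Pow(Mul(4, I, Pow(5291, Rational(1, 2))), -1) = Mul(Rational(-1, 21164), I, Pow(5291, Rational(1, 2)))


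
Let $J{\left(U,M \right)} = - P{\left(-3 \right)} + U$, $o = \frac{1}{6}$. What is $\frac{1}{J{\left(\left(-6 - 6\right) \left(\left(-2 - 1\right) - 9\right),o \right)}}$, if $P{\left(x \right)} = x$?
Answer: $\frac{1}{147} \approx 0.0068027$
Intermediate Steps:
$o = \frac{1}{6} \approx 0.16667$
$J{\left(U,M \right)} = 3 + U$ ($J{\left(U,M \right)} = \left(-1\right) \left(-3\right) + U = 3 + U$)
$\frac{1}{J{\left(\left(-6 - 6\right) \left(\left(-2 - 1\right) - 9\right),o \right)}} = \frac{1}{3 + \left(-6 - 6\right) \left(\left(-2 - 1\right) - 9\right)} = \frac{1}{3 - 12 \left(-3 - 9\right)} = \frac{1}{3 - -144} = \frac{1}{3 + 144} = \frac{1}{147}$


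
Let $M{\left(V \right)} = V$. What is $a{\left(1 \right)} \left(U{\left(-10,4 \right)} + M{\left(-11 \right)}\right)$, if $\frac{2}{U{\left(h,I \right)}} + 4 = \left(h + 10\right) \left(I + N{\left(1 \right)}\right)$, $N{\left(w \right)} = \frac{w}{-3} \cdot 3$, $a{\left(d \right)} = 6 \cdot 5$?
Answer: $-345$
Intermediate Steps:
$a{\left(d \right)} = 30$
$N{\left(w \right)} = - w$ ($N{\left(w \right)} = w \left(- \frac{1}{3}\right) 3 = - \frac{w}{3} \cdot 3 = - w$)
$U{\left(h,I \right)} = \frac{2}{-4 + \left(-1 + I\right) \left(10 + h\right)}$ ($U{\left(h,I \right)} = \frac{2}{-4 + \left(h + 10\right) \left(I - 1\right)} = \frac{2}{-4 + \left(10 + h\right) \left(I - 1\right)} = \frac{2}{-4 + \left(10 + h\right) \left(-1 + I\right)} = \frac{2}{-4 + \left(-1 + I\right) \left(10 + h\right)}$)
$a{\left(1 \right)} \left(U{\left(-10,4 \right)} + M{\left(-11 \right)}\right) = 30 \left(\frac{2}{-14 - -10 + 10 \cdot 4 + 4 \left(-10\right)} - 11\right) = 30 \left(\frac{2}{-14 + 10 + 40 - 40} - 11\right) = 30 \left(\frac{2}{-4} - 11\right) = 30 \left(2 \left(- \frac{1}{4}\right) - 11\right) = 30 \left(- \frac{1}{2} - 11\right) = 30 \left(- \frac{23}{2}\right) = -345$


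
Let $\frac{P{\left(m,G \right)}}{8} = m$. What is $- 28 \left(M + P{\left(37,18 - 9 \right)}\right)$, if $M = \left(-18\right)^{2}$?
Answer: $-17360$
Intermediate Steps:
$P{\left(m,G \right)} = 8 m$
$M = 324$
$- 28 \left(M + P{\left(37,18 - 9 \right)}\right) = - 28 \left(324 + 8 \cdot 37\right) = - 28 \left(324 + 296\right) = \left(-28\right) 620 = -17360$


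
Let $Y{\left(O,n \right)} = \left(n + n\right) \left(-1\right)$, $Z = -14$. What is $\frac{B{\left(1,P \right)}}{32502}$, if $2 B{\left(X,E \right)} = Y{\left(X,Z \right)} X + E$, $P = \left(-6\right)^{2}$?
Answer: $\frac{16}{16251} \approx 0.00098456$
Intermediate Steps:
$P = 36$
$Y{\left(O,n \right)} = - 2 n$ ($Y{\left(O,n \right)} = 2 n \left(-1\right) = - 2 n$)
$B{\left(X,E \right)} = \frac{E}{2} + 14 X$ ($B{\left(X,E \right)} = \frac{\left(-2\right) \left(-14\right) X + E}{2} = \frac{28 X + E}{2} = \frac{E + 28 X}{2} = \frac{E}{2} + 14 X$)
$\frac{B{\left(1,P \right)}}{32502} = \frac{\frac{1}{2} \cdot 36 + 14 \cdot 1}{32502} = \left(18 + 14\right) \frac{1}{32502} = 32 \cdot \frac{1}{32502} = \frac{16}{16251}$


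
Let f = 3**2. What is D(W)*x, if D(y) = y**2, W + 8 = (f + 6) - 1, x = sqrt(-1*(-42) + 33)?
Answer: 180*sqrt(3) ≈ 311.77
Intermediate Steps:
x = 5*sqrt(3) (x = sqrt(42 + 33) = sqrt(75) = 5*sqrt(3) ≈ 8.6602)
f = 9
W = 6 (W = -8 + ((9 + 6) - 1) = -8 + (15 - 1) = -8 + 14 = 6)
D(W)*x = 6**2*(5*sqrt(3)) = 36*(5*sqrt(3)) = 180*sqrt(3)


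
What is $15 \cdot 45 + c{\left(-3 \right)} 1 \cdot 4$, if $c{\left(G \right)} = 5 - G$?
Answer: $707$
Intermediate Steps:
$15 \cdot 45 + c{\left(-3 \right)} 1 \cdot 4 = 15 \cdot 45 + \left(5 - -3\right) 1 \cdot 4 = 675 + \left(5 + 3\right) 1 \cdot 4 = 675 + 8 \cdot 1 \cdot 4 = 675 + 8 \cdot 4 = 675 + 32 = 707$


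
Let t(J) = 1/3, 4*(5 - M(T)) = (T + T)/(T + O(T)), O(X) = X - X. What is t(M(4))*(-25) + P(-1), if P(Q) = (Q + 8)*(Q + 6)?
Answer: 80/3 ≈ 26.667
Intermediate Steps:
O(X) = 0
M(T) = 9/2 (M(T) = 5 - (T + T)/(4*(T + 0)) = 5 - 2*T/(4*T) = 5 - ¼*2 = 5 - ½ = 9/2)
t(J) = ⅓
P(Q) = (6 + Q)*(8 + Q) (P(Q) = (8 + Q)*(6 + Q) = (6 + Q)*(8 + Q))
t(M(4))*(-25) + P(-1) = (⅓)*(-25) + (48 + (-1)² + 14*(-1)) = -25/3 + (48 + 1 - 14) = -25/3 + 35 = 80/3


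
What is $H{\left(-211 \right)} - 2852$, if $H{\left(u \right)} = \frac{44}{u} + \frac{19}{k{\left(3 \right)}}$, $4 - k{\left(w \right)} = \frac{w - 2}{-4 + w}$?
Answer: $- \frac{3005071}{1055} \approx -2848.4$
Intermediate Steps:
$k{\left(w \right)} = 4 - \frac{-2 + w}{-4 + w}$ ($k{\left(w \right)} = 4 - \frac{w - 2}{-4 + w} = 4 - \frac{-2 + w}{-4 + w}$)
$H{\left(u \right)} = \frac{19}{5} + \frac{44}{u}$ ($H{\left(u \right)} = \frac{44}{u} + \frac{19}{\frac{1}{-4 + 3} \left(-14 + 3 \cdot 3\right)} = \frac{44}{u} + \frac{19}{\frac{1}{-1} \left(-14 + 9\right)} = \frac{44}{u} + \frac{19}{\left(-1\right) \left(-5\right)} = \frac{44}{u} + \frac{19}{5} = \frac{19}{5} + \frac{44}{u}$)
$H{\left(-211 \right)} - 2852 = \left(\frac{19}{5} + \frac{44}{-211}\right) - 2852 = \left(\frac{19}{5} + 44 \left(- \frac{1}{211}\right)\right) - 2852 = \left(\frac{19}{5} - \frac{44}{211}\right) - 2852 = \frac{3789}{1055} - 2852 = - \frac{3005071}{1055}$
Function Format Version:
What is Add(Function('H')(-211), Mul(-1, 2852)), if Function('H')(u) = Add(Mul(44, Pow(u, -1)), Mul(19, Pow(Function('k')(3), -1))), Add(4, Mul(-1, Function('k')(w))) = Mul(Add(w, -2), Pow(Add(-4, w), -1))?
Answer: Rational(-3005071, 1055) ≈ -2848.4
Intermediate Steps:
Function('k')(w) = Add(4, Mul(-1, Pow(Add(-4, w), -1), Add(-2, w))) (Function('k')(w) = Add(4, Mul(-1, Mul(Add(w, -2), Pow(Add(-4, w), -1)))) = Add(4, Mul(-1, Mul(Add(-2, w), Pow(Add(-4, w), -1)))) = Add(4, Mul(-1, Mul(Pow(Add(-4, w), -1), Add(-2, w)))) = Add(4, Mul(-1, Pow(Add(-4, w), -1), Add(-2, w))))
Function('H')(u) = Add(Rational(19, 5), Mul(44, Pow(u, -1))) (Function('H')(u) = Add(Mul(44, Pow(u, -1)), Mul(19, Pow(Mul(Pow(Add(-4, 3), -1), Add(-14, Mul(3, 3))), -1))) = Add(Mul(44, Pow(u, -1)), Mul(19, Pow(Mul(Pow(-1, -1), Add(-14, 9)), -1))) = Add(Mul(44, Pow(u, -1)), Mul(19, Pow(Mul(-1, -5), -1))) = Add(Mul(44, Pow(u, -1)), Mul(19, Pow(5, -1))) = Add(Mul(44, Pow(u, -1)), Mul(19, Rational(1, 5))) = Add(Mul(44, Pow(u, -1)), Rational(19, 5)) = Add(Rational(19, 5), Mul(44, Pow(u, -1))))
Add(Function('H')(-211), Mul(-1, 2852)) = Add(Add(Rational(19, 5), Mul(44, Pow(-211, -1))), Mul(-1, 2852)) = Add(Add(Rational(19, 5), Mul(44, Rational(-1, 211))), -2852) = Add(Add(Rational(19, 5), Rational(-44, 211)), -2852) = Add(Rational(3789, 1055), -2852) = Rational(-3005071, 1055)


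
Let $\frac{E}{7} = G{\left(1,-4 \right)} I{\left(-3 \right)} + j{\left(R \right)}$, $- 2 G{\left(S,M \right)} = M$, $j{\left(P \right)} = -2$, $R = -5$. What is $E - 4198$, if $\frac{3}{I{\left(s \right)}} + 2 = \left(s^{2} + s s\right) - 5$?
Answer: $- \frac{46290}{11} \approx -4208.2$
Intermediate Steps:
$G{\left(S,M \right)} = - \frac{M}{2}$
$I{\left(s \right)} = \frac{3}{-7 + 2 s^{2}}$ ($I{\left(s \right)} = \frac{3}{-2 - \left(5 - s^{2} - s s\right)} = \frac{3}{-2 + \left(\left(s^{2} + s^{2}\right) - 5\right)} = \frac{3}{-2 + \left(2 s^{2} - 5\right)} = \frac{3}{-2 + \left(-5 + 2 s^{2}\right)} = \frac{3}{-7 + 2 s^{2}}$)
$E = - \frac{112}{11}$ ($E = 7 \left(\left(- \frac{1}{2}\right) \left(-4\right) \frac{3}{-7 + 2 \left(-3\right)^{2}} - 2\right) = 7 \left(2 \frac{3}{-7 + 2 \cdot 9} - 2\right) = 7 \left(2 \frac{3}{-7 + 18} - 2\right) = 7 \left(2 \cdot \frac{3}{11} - 2\right) = 7 \left(\frac{6}{11} - 2\right) = 7 \left(- \frac{16}{11}\right) = - \frac{112}{11} \approx -10.182$)
$E - 4198 = - \frac{112}{11} - 4198 = - \frac{46290}{11}$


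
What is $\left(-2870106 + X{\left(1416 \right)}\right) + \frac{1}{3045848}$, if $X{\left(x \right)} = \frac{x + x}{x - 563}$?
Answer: $- \frac{7456837720922075}{2598108344} \approx -2.8701 \cdot 10^{6}$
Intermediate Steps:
$X{\left(x \right)} = \frac{2 x}{-563 + x}$
$\left(-2870106 + X{\left(1416 \right)}\right) + \frac{1}{3045848} = \left(-2870106 + 2 \cdot 1416 \frac{1}{-563 + 1416}\right) + \frac{1}{3045848} = \left(-2870106 + 2 \cdot 1416 \cdot \frac{1}{853}\right) + \frac{1}{3045848} = \left(-2870106 + \frac{2832}{853}\right) + \frac{1}{3045848} = - \frac{2448197586}{853} + \frac{1}{3045848} = - \frac{7456837720922075}{2598108344}$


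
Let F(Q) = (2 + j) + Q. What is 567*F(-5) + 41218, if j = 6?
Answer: 42919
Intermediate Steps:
F(Q) = 8 + Q (F(Q) = (2 + 6) + Q = 8 + Q)
567*F(-5) + 41218 = 567*(8 - 5) + 41218 = 567*3 + 41218 = 1701 + 41218 = 42919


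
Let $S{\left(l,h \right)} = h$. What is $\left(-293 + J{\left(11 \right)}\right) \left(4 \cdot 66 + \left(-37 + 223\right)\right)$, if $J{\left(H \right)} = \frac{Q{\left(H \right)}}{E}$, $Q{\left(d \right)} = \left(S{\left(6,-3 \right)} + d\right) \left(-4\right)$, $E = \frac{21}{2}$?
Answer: $- \frac{932550}{7} \approx -1.3322 \cdot 10^{5}$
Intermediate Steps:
$E = \frac{21}{2}$ ($E = 21 \cdot \frac{1}{2} = \frac{21}{2} \approx 10.5$)
$Q{\left(d \right)} = 12 - 4 d$ ($Q{\left(d \right)} = \left(-3 + d\right) \left(-4\right) = 12 - 4 d$)
$J{\left(H \right)} = \frac{8}{7} - \frac{8 H}{21}$ ($J{\left(H \right)} = \frac{12 - 4 H}{\frac{21}{2}} = \left(12 - 4 H\right) \frac{2}{21} = \frac{8}{7} - \frac{8 H}{21}$)
$\left(-293 + J{\left(11 \right)}\right) \left(4 \cdot 66 + \left(-37 + 223\right)\right) = \left(-293 + \left(\frac{8}{7} - \frac{88}{21}\right)\right) \left(4 \cdot 66 + \left(-37 + 223\right)\right) = \left(-293 + \left(\frac{8}{7} - \frac{88}{21}\right)\right) \left(264 + 186\right) = \left(-293 - \frac{64}{21}\right) 450 = \left(- \frac{6217}{21}\right) 450 = - \frac{932550}{7}$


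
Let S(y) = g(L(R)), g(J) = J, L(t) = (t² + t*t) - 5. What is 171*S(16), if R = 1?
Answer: -513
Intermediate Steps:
L(t) = -5 + 2*t² (L(t) = (t² + t²) - 5 = 2*t² - 5 = -5 + 2*t²)
S(y) = -3 (S(y) = -5 + 2*1² = -5 + 2*1 = -5 + 2 = -3)
171*S(16) = 171*(-3) = -513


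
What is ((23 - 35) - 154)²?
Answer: 27556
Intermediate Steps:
((23 - 35) - 154)² = (-12 - 154)² = (-166)² = 27556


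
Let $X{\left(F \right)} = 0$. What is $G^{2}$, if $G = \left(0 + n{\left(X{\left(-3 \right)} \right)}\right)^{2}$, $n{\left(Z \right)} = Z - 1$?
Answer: $1$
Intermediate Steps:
$n{\left(Z \right)} = -1 + Z$
$G = 1$ ($G = \left(0 + \left(-1 + 0\right)\right)^{2} = \left(0 - 1\right)^{2} = \left(-1\right)^{2} = 1$)
$G^{2} = 1^{2} = 1$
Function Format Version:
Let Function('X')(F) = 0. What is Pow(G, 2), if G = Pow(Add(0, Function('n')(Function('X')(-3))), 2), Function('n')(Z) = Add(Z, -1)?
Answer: 1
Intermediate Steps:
Function('n')(Z) = Add(-1, Z)
G = 1 (G = Pow(Add(0, Add(-1, 0)), 2) = Pow(Add(0, -1), 2) = Pow(-1, 2) = 1)
Pow(G, 2) = Pow(1, 2) = 1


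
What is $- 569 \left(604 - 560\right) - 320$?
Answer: $-25356$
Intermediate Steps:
$- 569 \left(604 - 560\right) - 320 = \left(-569\right) 44 - 320 = -25036 - 320 = -25356$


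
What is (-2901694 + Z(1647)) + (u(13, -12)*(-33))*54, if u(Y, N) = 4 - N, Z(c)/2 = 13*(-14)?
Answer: -2930570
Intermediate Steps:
Z(c) = -364 (Z(c) = 2*(13*(-14)) = 2*(-182) = -364)
(-2901694 + Z(1647)) + (u(13, -12)*(-33))*54 = (-2901694 - 364) + ((4 - 1*(-12))*(-33))*54 = -2902058 + ((4 + 12)*(-33))*54 = -2902058 + (16*(-33))*54 = -2902058 - 528*54 = -2902058 - 28512 = -2930570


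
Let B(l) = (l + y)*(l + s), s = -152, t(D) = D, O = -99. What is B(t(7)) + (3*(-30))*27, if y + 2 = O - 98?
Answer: 25410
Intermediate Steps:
y = -199 (y = -2 + (-99 - 98) = -2 - 197 = -199)
B(l) = (-199 + l)*(-152 + l) (B(l) = (l - 199)*(l - 152) = (-199 + l)*(-152 + l))
B(t(7)) + (3*(-30))*27 = (30248 + 7**2 - 351*7) + (3*(-30))*27 = (30248 + 49 - 2457) - 90*27 = 27840 - 2430 = 25410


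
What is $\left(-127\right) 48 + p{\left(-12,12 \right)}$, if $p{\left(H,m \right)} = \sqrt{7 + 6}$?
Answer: $-6096 + \sqrt{13} \approx -6092.4$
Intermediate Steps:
$p{\left(H,m \right)} = \sqrt{13}$
$\left(-127\right) 48 + p{\left(-12,12 \right)} = \left(-127\right) 48 + \sqrt{13} = -6096 + \sqrt{13}$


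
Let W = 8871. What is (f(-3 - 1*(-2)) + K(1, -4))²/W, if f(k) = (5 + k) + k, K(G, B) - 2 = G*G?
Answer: 12/2957 ≈ 0.0040582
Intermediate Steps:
K(G, B) = 2 + G² (K(G, B) = 2 + G*G = 2 + G²)
f(k) = 5 + 2*k
(f(-3 - 1*(-2)) + K(1, -4))²/W = ((5 + 2*(-3 - 1*(-2))) + (2 + 1²))²/8871 = ((5 + 2*(-3 + 2)) + (2 + 1))²*(1/8871) = ((5 + 2*(-1)) + 3)²*(1/8871) = ((5 - 2) + 3)²*(1/8871) = (3 + 3)²*(1/8871) = 6²*(1/8871) = 36*(1/8871) = 12/2957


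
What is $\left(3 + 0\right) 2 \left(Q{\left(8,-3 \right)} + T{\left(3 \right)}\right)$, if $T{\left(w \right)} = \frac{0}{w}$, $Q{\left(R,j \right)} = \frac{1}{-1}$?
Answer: $-6$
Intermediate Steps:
$Q{\left(R,j \right)} = -1$
$T{\left(w \right)} = 0$
$\left(3 + 0\right) 2 \left(Q{\left(8,-3 \right)} + T{\left(3 \right)}\right) = \left(3 + 0\right) 2 \left(-1 + 0\right) = 3 \cdot 2 \left(-1\right) = 6 \left(-1\right) = -6$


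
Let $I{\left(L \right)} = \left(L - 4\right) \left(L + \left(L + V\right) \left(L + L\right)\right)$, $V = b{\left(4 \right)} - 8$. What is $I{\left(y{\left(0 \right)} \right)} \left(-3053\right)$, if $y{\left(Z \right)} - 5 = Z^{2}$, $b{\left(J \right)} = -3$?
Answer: $167915$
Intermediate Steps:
$y{\left(Z \right)} = 5 + Z^{2}$
$V = -11$ ($V = -3 - 8 = -11$)
$I{\left(L \right)} = \left(-4 + L\right) \left(L + 2 L \left(-11 + L\right)\right)$ ($I{\left(L \right)} = \left(L - 4\right) \left(L + \left(L - 11\right) \left(L + L\right)\right) = \left(-4 + L\right) \left(L + \left(-11 + L\right) 2 L\right) = \left(-4 + L\right) \left(L + 2 L \left(-11 + L\right)\right)$)
$I{\left(y{\left(0 \right)} \right)} \left(-3053\right) = \left(5 + 0^{2}\right) \left(84 - 29 \left(5 + 0^{2}\right) + 2 \left(5 + 0^{2}\right)^{2}\right) \left(-3053\right) = \left(5 + 0\right) \left(84 - 29 \left(5 + 0\right) + 2 \left(5 + 0\right)^{2}\right) \left(-3053\right) = 5 \left(84 - 145 + 2 \cdot 5^{2}\right) \left(-3053\right) = 5 \left(84 - 145 + 2 \cdot 25\right) \left(-3053\right) = 5 \left(84 - 145 + 50\right) \left(-3053\right) = 5 \left(-11\right) \left(-3053\right) = \left(-55\right) \left(-3053\right) = 167915$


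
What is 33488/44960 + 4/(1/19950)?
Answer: 224240093/2810 ≈ 79801.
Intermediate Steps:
33488/44960 + 4/(1/19950) = 33488*(1/44960) + 4/(1/19950) = 2093/2810 + 4*19950 = 2093/2810 + 79800 = 224240093/2810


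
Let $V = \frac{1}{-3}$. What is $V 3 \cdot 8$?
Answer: $-8$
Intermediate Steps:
$V = - \frac{1}{3} \approx -0.33333$
$V 3 \cdot 8 = \left(- \frac{1}{3}\right) 3 \cdot 8 = \left(-1\right) 8 = -8$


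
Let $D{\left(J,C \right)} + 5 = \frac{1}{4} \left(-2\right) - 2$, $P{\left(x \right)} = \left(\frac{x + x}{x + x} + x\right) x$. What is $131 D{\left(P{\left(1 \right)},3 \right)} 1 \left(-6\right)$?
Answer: $5895$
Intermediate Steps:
$P{\left(x \right)} = x \left(1 + x\right)$ ($P{\left(x \right)} = \left(\frac{2 x}{2 x} + x\right) x = \left(2 x \frac{1}{2 x} + x\right) x = \left(1 + x\right) x = x \left(1 + x\right)$)
$D{\left(J,C \right)} = - \frac{15}{2}$ ($D{\left(J,C \right)} = -5 - \left(2 - \frac{1}{4} \left(-2\right)\right) = -5 + \left(\frac{1}{4} \left(-2\right) - 2\right) = -5 - \frac{5}{2} = - \frac{15}{2}$)
$131 D{\left(P{\left(1 \right)},3 \right)} 1 \left(-6\right) = 131 \left(- \frac{15}{2}\right) 1 \left(-6\right) = 131 \left(\left(- \frac{15}{2}\right) \left(-6\right)\right) = 131 \cdot 45 = 5895$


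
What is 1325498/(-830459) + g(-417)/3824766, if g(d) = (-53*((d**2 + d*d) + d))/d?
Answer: -162356637067/102461656374 ≈ -1.5846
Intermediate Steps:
g(d) = (-106*d**2 - 53*d)/d (g(d) = (-53*((d**2 + d**2) + d))/d = (-53*(2*d**2 + d))/d = (-53*(d + 2*d**2))/d = (-106*d**2 - 53*d)/d)
1325498/(-830459) + g(-417)/3824766 = 1325498/(-830459) + (-53 - 106*(-417))/3824766 = 1325498*(-1/830459) + (-53 + 44202)*(1/3824766) = -42758/26789 + 44149*(1/3824766) = -42758/26789 + 44149/3824766 = -162356637067/102461656374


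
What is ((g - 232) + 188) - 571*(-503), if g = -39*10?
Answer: 286779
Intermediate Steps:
g = -390
((g - 232) + 188) - 571*(-503) = ((-390 - 232) + 188) - 571*(-503) = (-622 + 188) + 287213 = -434 + 287213 = 286779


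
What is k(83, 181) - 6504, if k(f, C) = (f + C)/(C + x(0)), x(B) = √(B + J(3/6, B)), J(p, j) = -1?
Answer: -106518132/16381 - 132*I/16381 ≈ -6502.5 - 0.0080581*I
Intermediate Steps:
x(B) = √(-1 + B) (x(B) = √(B - 1) = √(-1 + B))
k(f, C) = (C + f)/(I + C) (k(f, C) = (f + C)/(C + √(-1 + 0)) = (C + f)/(C + √(-1)) = (C + f)/(C + I) = (C + f)/(I + C))
k(83, 181) - 6504 = (181 + 83)/(I + 181) - 6504 = 264/(181 + I) - 6504 = ((181 - I)/32762)*264 - 6504 = 132*(181 - I)/16381 - 6504 = -6504 + 132*(181 - I)/16381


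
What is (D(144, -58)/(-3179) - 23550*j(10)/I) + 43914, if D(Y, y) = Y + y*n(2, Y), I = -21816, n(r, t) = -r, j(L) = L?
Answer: 253859452903/5779422 ≈ 43925.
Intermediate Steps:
D(Y, y) = Y - 2*y (D(Y, y) = Y + y*(-1*2) = Y + y*(-2) = Y - 2*y)
(D(144, -58)/(-3179) - 23550*j(10)/I) + 43914 = ((144 - 2*(-58))/(-3179) - 23550/((-21816/10))) + 43914 = ((144 + 116)*(-1/3179) - 23550/((-21816*⅒))) + 43914 = (260*(-1/3179) - 23550/(-10908/5)) + 43914 = (-260/3179 - 23550*(-5/10908)) + 43914 = (-260/3179 + 19625/1818) + 43914 = 61915195/5779422 + 43914 = 253859452903/5779422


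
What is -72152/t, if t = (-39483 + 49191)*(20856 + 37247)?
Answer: -18038/141015981 ≈ -0.00012791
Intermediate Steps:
t = 564063924 (t = 9708*58103 = 564063924)
-72152/t = -72152/564063924 = -72152*1/564063924 = -18038/141015981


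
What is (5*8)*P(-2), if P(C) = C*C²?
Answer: -320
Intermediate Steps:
P(C) = C³
(5*8)*P(-2) = (5*8)*(-2)³ = 40*(-8) = -320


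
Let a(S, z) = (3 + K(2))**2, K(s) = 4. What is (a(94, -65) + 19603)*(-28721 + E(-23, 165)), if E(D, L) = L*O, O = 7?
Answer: -541727032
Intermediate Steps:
E(D, L) = 7*L (E(D, L) = L*7 = 7*L)
a(S, z) = 49 (a(S, z) = (3 + 4)**2 = 7**2 = 49)
(a(94, -65) + 19603)*(-28721 + E(-23, 165)) = (49 + 19603)*(-28721 + 7*165) = 19652*(-28721 + 1155) = 19652*(-27566) = -541727032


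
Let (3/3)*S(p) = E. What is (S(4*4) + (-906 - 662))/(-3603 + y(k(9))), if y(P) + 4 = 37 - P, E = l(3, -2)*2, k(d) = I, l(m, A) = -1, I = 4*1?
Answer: 785/1787 ≈ 0.43928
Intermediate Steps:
I = 4
k(d) = 4
E = -2 (E = -1*2 = -2)
y(P) = 33 - P (y(P) = -4 + (37 - P) = 33 - P)
S(p) = -2
(S(4*4) + (-906 - 662))/(-3603 + y(k(9))) = (-2 + (-906 - 662))/(-3603 + (33 - 1*4)) = (-2 - 1568)/(-3603 + (33 - 4)) = -1570/(-3603 + 29) = -1570/(-3574) = -1570*(-1/3574) = 785/1787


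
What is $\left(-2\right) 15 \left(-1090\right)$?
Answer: $32700$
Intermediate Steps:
$\left(-2\right) 15 \left(-1090\right) = \left(-30\right) \left(-1090\right) = 32700$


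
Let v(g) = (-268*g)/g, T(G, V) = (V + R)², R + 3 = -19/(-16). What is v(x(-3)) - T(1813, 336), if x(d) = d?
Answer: -28659017/256 ≈ -1.1195e+5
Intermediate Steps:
R = -29/16 (R = -3 - 19/(-16) = -3 - 19*(-1/16) = -3 + 19/16 = -29/16 ≈ -1.8125)
T(G, V) = (-29/16 + V)² (T(G, V) = (V - 29/16)² = (-29/16 + V)²)
v(g) = -268
v(x(-3)) - T(1813, 336) = -268 - (-29 + 16*336)²/256 = -268 - (-29 + 5376)²/256 = -268 - 5347²/256 = -268 - 28590409/256 = -28659017/256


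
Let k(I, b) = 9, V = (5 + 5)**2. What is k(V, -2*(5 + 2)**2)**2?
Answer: 81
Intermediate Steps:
V = 100 (V = 10**2 = 100)
k(V, -2*(5 + 2)**2)**2 = 9**2 = 81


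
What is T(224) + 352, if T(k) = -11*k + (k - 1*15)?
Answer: -1903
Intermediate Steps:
T(k) = -15 - 10*k (T(k) = -11*k + (k - 15) = -11*k + (-15 + k) = -15 - 10*k)
T(224) + 352 = (-15 - 10*224) + 352 = (-15 - 2240) + 352 = -2255 + 352 = -1903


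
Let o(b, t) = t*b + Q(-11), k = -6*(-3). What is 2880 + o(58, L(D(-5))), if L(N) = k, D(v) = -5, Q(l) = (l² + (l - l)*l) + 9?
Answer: 4054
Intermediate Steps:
k = 18
Q(l) = 9 + l² (Q(l) = (l² + 0*l) + 9 = (l² + 0) + 9 = l² + 9 = 9 + l²)
L(N) = 18
o(b, t) = 130 + b*t (o(b, t) = t*b + (9 + (-11)²) = b*t + (9 + 121) = b*t + 130 = 130 + b*t)
2880 + o(58, L(D(-5))) = 2880 + (130 + 58*18) = 2880 + (130 + 1044) = 2880 + 1174 = 4054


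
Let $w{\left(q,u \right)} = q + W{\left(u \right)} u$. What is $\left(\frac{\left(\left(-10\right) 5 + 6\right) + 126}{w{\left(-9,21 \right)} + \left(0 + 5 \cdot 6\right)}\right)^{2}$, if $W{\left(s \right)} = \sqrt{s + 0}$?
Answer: $\frac{18491}{22050} - \frac{1681 \sqrt{21}}{22050} \approx 0.48924$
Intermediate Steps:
$W{\left(s \right)} = \sqrt{s}$
$w{\left(q,u \right)} = q + u^{\frac{3}{2}}$ ($w{\left(q,u \right)} = q + \sqrt{u} u = q + u^{\frac{3}{2}}$)
$\left(\frac{\left(\left(-10\right) 5 + 6\right) + 126}{w{\left(-9,21 \right)} + \left(0 + 5 \cdot 6\right)}\right)^{2} = \left(\frac{\left(\left(-10\right) 5 + 6\right) + 126}{\left(-9 + 21^{\frac{3}{2}}\right) + \left(0 + 5 \cdot 6\right)}\right)^{2} = \left(\frac{\left(-50 + 6\right) + 126}{\left(-9 + 21 \sqrt{21}\right) + \left(0 + 30\right)}\right)^{2} = \left(\frac{-44 + 126}{\left(-9 + 21 \sqrt{21}\right) + 30}\right)^{2} = \left(\frac{82}{21 + 21 \sqrt{21}}\right)^{2} = \frac{6724}{\left(21 + 21 \sqrt{21}\right)^{2}}$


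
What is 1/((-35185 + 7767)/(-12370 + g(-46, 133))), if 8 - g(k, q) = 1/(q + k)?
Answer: 1075495/2385366 ≈ 0.45087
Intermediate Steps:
g(k, q) = 8 - 1/(k + q) (g(k, q) = 8 - 1/(q + k) = 8 - 1/(k + q))
1/((-35185 + 7767)/(-12370 + g(-46, 133))) = 1/((-35185 + 7767)/(-12370 + (-1 + 8*(-46) + 8*133)/(-46 + 133))) = 1/(-27418/(-12370 + (-1 - 368 + 1064)/87)) = 1/(-27418/(-12370 + (1/87)*695)) = 1/(-27418/(-12370 + 695/87)) = 1/(-27418/(-1075495/87)) = 1/(-27418*(-87/1075495)) = 1/(2385366/1075495) = 1075495/2385366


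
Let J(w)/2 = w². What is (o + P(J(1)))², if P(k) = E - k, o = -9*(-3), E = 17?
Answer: 1764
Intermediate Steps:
o = 27
J(w) = 2*w²
P(k) = 17 - k
(o + P(J(1)))² = (27 + (17 - 2*1²))² = (27 + (17 - 2))² = (27 + 15)² = 42² = 1764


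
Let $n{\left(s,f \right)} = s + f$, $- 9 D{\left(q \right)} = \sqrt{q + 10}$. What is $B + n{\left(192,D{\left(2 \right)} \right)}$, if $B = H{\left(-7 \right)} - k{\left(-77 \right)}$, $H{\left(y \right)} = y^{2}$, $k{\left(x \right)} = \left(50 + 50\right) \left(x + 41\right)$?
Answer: $3841 - \frac{2 \sqrt{3}}{9} \approx 3840.6$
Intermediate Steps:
$D{\left(q \right)} = - \frac{\sqrt{10 + q}}{9}$ ($D{\left(q \right)} = - \frac{\sqrt{q + 10}}{9} = - \frac{\sqrt{10 + q}}{9}$)
$k{\left(x \right)} = 4100 + 100 x$ ($k{\left(x \right)} = 100 \left(41 + x\right) = 4100 + 100 x$)
$n{\left(s,f \right)} = f + s$
$B = 3649$ ($B = \left(-7\right)^{2} - \left(4100 + 100 \left(-77\right)\right) = 49 - \left(4100 - 7700\right) = 49 - -3600 = 49 + 3600 = 3649$)
$B + n{\left(192,D{\left(2 \right)} \right)} = 3649 + \left(- \frac{\sqrt{10 + 2}}{9} + 192\right) = 3649 + \left(- \frac{\sqrt{12}}{9} + 192\right) = 3649 + \left(- \frac{2 \sqrt{3}}{9} + 192\right) = 3649 + \left(192 - \frac{2 \sqrt{3}}{9}\right) = 3841 - \frac{2 \sqrt{3}}{9}$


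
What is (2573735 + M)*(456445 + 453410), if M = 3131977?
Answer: 5191370591760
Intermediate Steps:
(2573735 + M)*(456445 + 453410) = (2573735 + 3131977)*(456445 + 453410) = 5705712*909855 = 5191370591760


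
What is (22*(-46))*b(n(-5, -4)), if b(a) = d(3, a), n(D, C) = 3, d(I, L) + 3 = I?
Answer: 0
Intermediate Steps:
d(I, L) = -3 + I
b(a) = 0 (b(a) = -3 + 3 = 0)
(22*(-46))*b(n(-5, -4)) = (22*(-46))*0 = -1012*0 = 0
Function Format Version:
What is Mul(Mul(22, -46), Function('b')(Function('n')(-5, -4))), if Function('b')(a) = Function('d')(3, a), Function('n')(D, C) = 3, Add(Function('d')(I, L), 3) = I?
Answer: 0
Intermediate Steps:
Function('d')(I, L) = Add(-3, I)
Function('b')(a) = 0 (Function('b')(a) = Add(-3, 3) = 0)
Mul(Mul(22, -46), Function('b')(Function('n')(-5, -4))) = Mul(Mul(22, -46), 0) = Mul(-1012, 0) = 0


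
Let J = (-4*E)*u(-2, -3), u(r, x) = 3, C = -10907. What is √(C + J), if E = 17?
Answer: I*√11111 ≈ 105.41*I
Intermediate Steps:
J = -204 (J = -4*17*3 = -68*3 = -204)
√(C + J) = √(-10907 - 204) = √(-11111) = I*√11111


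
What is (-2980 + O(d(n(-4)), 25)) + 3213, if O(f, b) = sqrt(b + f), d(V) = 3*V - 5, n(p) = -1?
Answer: 233 + sqrt(17) ≈ 237.12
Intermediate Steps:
d(V) = -5 + 3*V
(-2980 + O(d(n(-4)), 25)) + 3213 = (-2980 + sqrt(25 + (-5 + 3*(-1)))) + 3213 = (-2980 + sqrt(25 + (-5 - 3))) + 3213 = (-2980 + sqrt(25 - 8)) + 3213 = (-2980 + sqrt(17)) + 3213 = 233 + sqrt(17)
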